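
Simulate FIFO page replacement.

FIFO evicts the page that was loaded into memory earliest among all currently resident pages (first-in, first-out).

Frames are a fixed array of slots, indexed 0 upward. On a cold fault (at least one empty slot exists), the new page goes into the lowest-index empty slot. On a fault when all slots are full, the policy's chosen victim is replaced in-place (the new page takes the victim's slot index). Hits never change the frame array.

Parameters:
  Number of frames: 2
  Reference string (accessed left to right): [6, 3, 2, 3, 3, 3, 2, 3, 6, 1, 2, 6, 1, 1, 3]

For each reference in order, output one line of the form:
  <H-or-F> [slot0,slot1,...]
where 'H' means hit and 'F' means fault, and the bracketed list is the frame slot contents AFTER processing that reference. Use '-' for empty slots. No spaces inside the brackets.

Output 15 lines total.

F [6,-]
F [6,3]
F [2,3]
H [2,3]
H [2,3]
H [2,3]
H [2,3]
H [2,3]
F [2,6]
F [1,6]
F [1,2]
F [6,2]
F [6,1]
H [6,1]
F [3,1]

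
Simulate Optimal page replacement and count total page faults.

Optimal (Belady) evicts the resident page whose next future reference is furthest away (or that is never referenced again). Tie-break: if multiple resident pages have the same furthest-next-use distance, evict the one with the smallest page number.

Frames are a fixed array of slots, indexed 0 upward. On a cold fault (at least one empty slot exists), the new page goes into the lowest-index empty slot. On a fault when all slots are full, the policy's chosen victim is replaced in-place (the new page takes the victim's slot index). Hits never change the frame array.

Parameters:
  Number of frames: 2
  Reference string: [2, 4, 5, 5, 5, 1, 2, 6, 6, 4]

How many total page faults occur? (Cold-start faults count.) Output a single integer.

Step 0: ref 2 → FAULT, frames=[2,-]
Step 1: ref 4 → FAULT, frames=[2,4]
Step 2: ref 5 → FAULT (evict 4), frames=[2,5]
Step 3: ref 5 → HIT, frames=[2,5]
Step 4: ref 5 → HIT, frames=[2,5]
Step 5: ref 1 → FAULT (evict 5), frames=[2,1]
Step 6: ref 2 → HIT, frames=[2,1]
Step 7: ref 6 → FAULT (evict 1), frames=[2,6]
Step 8: ref 6 → HIT, frames=[2,6]
Step 9: ref 4 → FAULT (evict 2), frames=[4,6]
Total faults: 6

Answer: 6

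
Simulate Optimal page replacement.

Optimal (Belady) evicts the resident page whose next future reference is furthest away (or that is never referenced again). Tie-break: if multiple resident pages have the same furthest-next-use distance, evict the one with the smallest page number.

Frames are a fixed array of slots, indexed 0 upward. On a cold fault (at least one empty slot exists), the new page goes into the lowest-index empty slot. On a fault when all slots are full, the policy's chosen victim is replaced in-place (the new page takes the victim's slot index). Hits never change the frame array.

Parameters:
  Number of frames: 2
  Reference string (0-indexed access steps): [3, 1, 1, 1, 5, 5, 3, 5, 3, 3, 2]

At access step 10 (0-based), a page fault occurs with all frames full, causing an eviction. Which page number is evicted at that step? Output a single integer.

Step 0: ref 3 -> FAULT, frames=[3,-]
Step 1: ref 1 -> FAULT, frames=[3,1]
Step 2: ref 1 -> HIT, frames=[3,1]
Step 3: ref 1 -> HIT, frames=[3,1]
Step 4: ref 5 -> FAULT, evict 1, frames=[3,5]
Step 5: ref 5 -> HIT, frames=[3,5]
Step 6: ref 3 -> HIT, frames=[3,5]
Step 7: ref 5 -> HIT, frames=[3,5]
Step 8: ref 3 -> HIT, frames=[3,5]
Step 9: ref 3 -> HIT, frames=[3,5]
Step 10: ref 2 -> FAULT, evict 3, frames=[2,5]
At step 10: evicted page 3

Answer: 3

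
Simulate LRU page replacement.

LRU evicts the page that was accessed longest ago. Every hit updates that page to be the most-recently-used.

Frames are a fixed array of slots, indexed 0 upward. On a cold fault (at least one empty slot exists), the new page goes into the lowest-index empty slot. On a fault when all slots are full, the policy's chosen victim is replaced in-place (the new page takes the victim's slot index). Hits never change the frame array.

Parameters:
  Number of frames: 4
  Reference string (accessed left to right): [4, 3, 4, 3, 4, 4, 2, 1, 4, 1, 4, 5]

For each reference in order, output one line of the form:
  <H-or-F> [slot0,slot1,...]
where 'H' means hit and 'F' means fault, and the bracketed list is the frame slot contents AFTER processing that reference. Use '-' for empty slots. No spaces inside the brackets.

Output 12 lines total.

F [4,-,-,-]
F [4,3,-,-]
H [4,3,-,-]
H [4,3,-,-]
H [4,3,-,-]
H [4,3,-,-]
F [4,3,2,-]
F [4,3,2,1]
H [4,3,2,1]
H [4,3,2,1]
H [4,3,2,1]
F [4,5,2,1]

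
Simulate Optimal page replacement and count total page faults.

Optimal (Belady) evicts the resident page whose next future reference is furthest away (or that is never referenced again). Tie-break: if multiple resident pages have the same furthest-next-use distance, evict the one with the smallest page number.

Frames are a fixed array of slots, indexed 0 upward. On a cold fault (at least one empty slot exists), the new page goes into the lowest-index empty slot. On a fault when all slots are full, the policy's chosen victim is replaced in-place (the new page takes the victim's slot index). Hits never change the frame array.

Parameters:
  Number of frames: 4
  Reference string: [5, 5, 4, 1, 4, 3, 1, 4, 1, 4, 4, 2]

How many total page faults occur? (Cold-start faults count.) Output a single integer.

Step 0: ref 5 → FAULT, frames=[5,-,-,-]
Step 1: ref 5 → HIT, frames=[5,-,-,-]
Step 2: ref 4 → FAULT, frames=[5,4,-,-]
Step 3: ref 1 → FAULT, frames=[5,4,1,-]
Step 4: ref 4 → HIT, frames=[5,4,1,-]
Step 5: ref 3 → FAULT, frames=[5,4,1,3]
Step 6: ref 1 → HIT, frames=[5,4,1,3]
Step 7: ref 4 → HIT, frames=[5,4,1,3]
Step 8: ref 1 → HIT, frames=[5,4,1,3]
Step 9: ref 4 → HIT, frames=[5,4,1,3]
Step 10: ref 4 → HIT, frames=[5,4,1,3]
Step 11: ref 2 → FAULT (evict 1), frames=[5,4,2,3]
Total faults: 5

Answer: 5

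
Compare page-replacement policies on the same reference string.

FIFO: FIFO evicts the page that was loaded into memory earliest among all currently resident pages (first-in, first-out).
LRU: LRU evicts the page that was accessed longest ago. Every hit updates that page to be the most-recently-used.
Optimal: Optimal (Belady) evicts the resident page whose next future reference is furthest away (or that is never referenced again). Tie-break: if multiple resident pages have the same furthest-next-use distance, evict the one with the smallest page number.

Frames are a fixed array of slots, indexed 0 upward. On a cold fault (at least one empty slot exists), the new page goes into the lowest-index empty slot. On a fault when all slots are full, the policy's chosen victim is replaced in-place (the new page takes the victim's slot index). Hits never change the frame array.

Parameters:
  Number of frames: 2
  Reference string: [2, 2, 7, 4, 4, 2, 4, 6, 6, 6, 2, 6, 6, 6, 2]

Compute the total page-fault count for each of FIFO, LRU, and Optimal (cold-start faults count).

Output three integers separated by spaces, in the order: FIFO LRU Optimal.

Answer: 5 6 4

Derivation:
--- FIFO ---
  step 0: ref 2 -> FAULT, frames=[2,-] (faults so far: 1)
  step 1: ref 2 -> HIT, frames=[2,-] (faults so far: 1)
  step 2: ref 7 -> FAULT, frames=[2,7] (faults so far: 2)
  step 3: ref 4 -> FAULT, evict 2, frames=[4,7] (faults so far: 3)
  step 4: ref 4 -> HIT, frames=[4,7] (faults so far: 3)
  step 5: ref 2 -> FAULT, evict 7, frames=[4,2] (faults so far: 4)
  step 6: ref 4 -> HIT, frames=[4,2] (faults so far: 4)
  step 7: ref 6 -> FAULT, evict 4, frames=[6,2] (faults so far: 5)
  step 8: ref 6 -> HIT, frames=[6,2] (faults so far: 5)
  step 9: ref 6 -> HIT, frames=[6,2] (faults so far: 5)
  step 10: ref 2 -> HIT, frames=[6,2] (faults so far: 5)
  step 11: ref 6 -> HIT, frames=[6,2] (faults so far: 5)
  step 12: ref 6 -> HIT, frames=[6,2] (faults so far: 5)
  step 13: ref 6 -> HIT, frames=[6,2] (faults so far: 5)
  step 14: ref 2 -> HIT, frames=[6,2] (faults so far: 5)
  FIFO total faults: 5
--- LRU ---
  step 0: ref 2 -> FAULT, frames=[2,-] (faults so far: 1)
  step 1: ref 2 -> HIT, frames=[2,-] (faults so far: 1)
  step 2: ref 7 -> FAULT, frames=[2,7] (faults so far: 2)
  step 3: ref 4 -> FAULT, evict 2, frames=[4,7] (faults so far: 3)
  step 4: ref 4 -> HIT, frames=[4,7] (faults so far: 3)
  step 5: ref 2 -> FAULT, evict 7, frames=[4,2] (faults so far: 4)
  step 6: ref 4 -> HIT, frames=[4,2] (faults so far: 4)
  step 7: ref 6 -> FAULT, evict 2, frames=[4,6] (faults so far: 5)
  step 8: ref 6 -> HIT, frames=[4,6] (faults so far: 5)
  step 9: ref 6 -> HIT, frames=[4,6] (faults so far: 5)
  step 10: ref 2 -> FAULT, evict 4, frames=[2,6] (faults so far: 6)
  step 11: ref 6 -> HIT, frames=[2,6] (faults so far: 6)
  step 12: ref 6 -> HIT, frames=[2,6] (faults so far: 6)
  step 13: ref 6 -> HIT, frames=[2,6] (faults so far: 6)
  step 14: ref 2 -> HIT, frames=[2,6] (faults so far: 6)
  LRU total faults: 6
--- Optimal ---
  step 0: ref 2 -> FAULT, frames=[2,-] (faults so far: 1)
  step 1: ref 2 -> HIT, frames=[2,-] (faults so far: 1)
  step 2: ref 7 -> FAULT, frames=[2,7] (faults so far: 2)
  step 3: ref 4 -> FAULT, evict 7, frames=[2,4] (faults so far: 3)
  step 4: ref 4 -> HIT, frames=[2,4] (faults so far: 3)
  step 5: ref 2 -> HIT, frames=[2,4] (faults so far: 3)
  step 6: ref 4 -> HIT, frames=[2,4] (faults so far: 3)
  step 7: ref 6 -> FAULT, evict 4, frames=[2,6] (faults so far: 4)
  step 8: ref 6 -> HIT, frames=[2,6] (faults so far: 4)
  step 9: ref 6 -> HIT, frames=[2,6] (faults so far: 4)
  step 10: ref 2 -> HIT, frames=[2,6] (faults so far: 4)
  step 11: ref 6 -> HIT, frames=[2,6] (faults so far: 4)
  step 12: ref 6 -> HIT, frames=[2,6] (faults so far: 4)
  step 13: ref 6 -> HIT, frames=[2,6] (faults so far: 4)
  step 14: ref 2 -> HIT, frames=[2,6] (faults so far: 4)
  Optimal total faults: 4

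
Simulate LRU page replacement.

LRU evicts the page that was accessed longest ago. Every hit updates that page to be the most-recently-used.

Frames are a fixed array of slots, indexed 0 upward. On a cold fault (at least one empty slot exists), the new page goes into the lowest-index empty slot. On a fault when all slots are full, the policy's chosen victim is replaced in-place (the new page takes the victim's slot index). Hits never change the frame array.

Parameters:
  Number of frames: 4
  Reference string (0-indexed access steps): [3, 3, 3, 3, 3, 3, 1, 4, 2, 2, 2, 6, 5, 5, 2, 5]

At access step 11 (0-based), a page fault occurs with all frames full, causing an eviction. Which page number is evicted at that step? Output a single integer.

Answer: 3

Derivation:
Step 0: ref 3 -> FAULT, frames=[3,-,-,-]
Step 1: ref 3 -> HIT, frames=[3,-,-,-]
Step 2: ref 3 -> HIT, frames=[3,-,-,-]
Step 3: ref 3 -> HIT, frames=[3,-,-,-]
Step 4: ref 3 -> HIT, frames=[3,-,-,-]
Step 5: ref 3 -> HIT, frames=[3,-,-,-]
Step 6: ref 1 -> FAULT, frames=[3,1,-,-]
Step 7: ref 4 -> FAULT, frames=[3,1,4,-]
Step 8: ref 2 -> FAULT, frames=[3,1,4,2]
Step 9: ref 2 -> HIT, frames=[3,1,4,2]
Step 10: ref 2 -> HIT, frames=[3,1,4,2]
Step 11: ref 6 -> FAULT, evict 3, frames=[6,1,4,2]
At step 11: evicted page 3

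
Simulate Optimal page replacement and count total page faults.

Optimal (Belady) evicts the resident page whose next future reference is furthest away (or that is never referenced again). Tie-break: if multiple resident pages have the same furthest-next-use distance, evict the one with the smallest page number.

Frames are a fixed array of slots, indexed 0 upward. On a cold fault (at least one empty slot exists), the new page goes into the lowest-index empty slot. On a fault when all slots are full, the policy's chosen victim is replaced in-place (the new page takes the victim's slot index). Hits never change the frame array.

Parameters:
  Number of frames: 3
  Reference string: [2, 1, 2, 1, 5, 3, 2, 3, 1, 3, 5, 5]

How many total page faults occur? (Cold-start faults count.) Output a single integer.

Step 0: ref 2 → FAULT, frames=[2,-,-]
Step 1: ref 1 → FAULT, frames=[2,1,-]
Step 2: ref 2 → HIT, frames=[2,1,-]
Step 3: ref 1 → HIT, frames=[2,1,-]
Step 4: ref 5 → FAULT, frames=[2,1,5]
Step 5: ref 3 → FAULT (evict 5), frames=[2,1,3]
Step 6: ref 2 → HIT, frames=[2,1,3]
Step 7: ref 3 → HIT, frames=[2,1,3]
Step 8: ref 1 → HIT, frames=[2,1,3]
Step 9: ref 3 → HIT, frames=[2,1,3]
Step 10: ref 5 → FAULT (evict 1), frames=[2,5,3]
Step 11: ref 5 → HIT, frames=[2,5,3]
Total faults: 5

Answer: 5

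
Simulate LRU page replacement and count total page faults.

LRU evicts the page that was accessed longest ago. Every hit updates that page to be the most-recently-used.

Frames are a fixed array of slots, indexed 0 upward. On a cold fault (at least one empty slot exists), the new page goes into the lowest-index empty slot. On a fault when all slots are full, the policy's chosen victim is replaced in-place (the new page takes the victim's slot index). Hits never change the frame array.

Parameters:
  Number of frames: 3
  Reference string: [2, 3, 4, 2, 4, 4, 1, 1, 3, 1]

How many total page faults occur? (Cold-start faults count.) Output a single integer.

Answer: 5

Derivation:
Step 0: ref 2 → FAULT, frames=[2,-,-]
Step 1: ref 3 → FAULT, frames=[2,3,-]
Step 2: ref 4 → FAULT, frames=[2,3,4]
Step 3: ref 2 → HIT, frames=[2,3,4]
Step 4: ref 4 → HIT, frames=[2,3,4]
Step 5: ref 4 → HIT, frames=[2,3,4]
Step 6: ref 1 → FAULT (evict 3), frames=[2,1,4]
Step 7: ref 1 → HIT, frames=[2,1,4]
Step 8: ref 3 → FAULT (evict 2), frames=[3,1,4]
Step 9: ref 1 → HIT, frames=[3,1,4]
Total faults: 5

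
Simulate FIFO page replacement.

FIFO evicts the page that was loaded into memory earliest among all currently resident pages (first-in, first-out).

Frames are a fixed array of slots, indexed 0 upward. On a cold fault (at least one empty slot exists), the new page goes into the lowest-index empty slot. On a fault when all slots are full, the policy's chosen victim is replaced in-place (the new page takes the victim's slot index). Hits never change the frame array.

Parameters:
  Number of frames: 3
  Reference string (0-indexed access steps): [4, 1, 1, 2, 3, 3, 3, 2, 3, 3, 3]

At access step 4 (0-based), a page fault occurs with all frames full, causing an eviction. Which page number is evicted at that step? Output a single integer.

Answer: 4

Derivation:
Step 0: ref 4 -> FAULT, frames=[4,-,-]
Step 1: ref 1 -> FAULT, frames=[4,1,-]
Step 2: ref 1 -> HIT, frames=[4,1,-]
Step 3: ref 2 -> FAULT, frames=[4,1,2]
Step 4: ref 3 -> FAULT, evict 4, frames=[3,1,2]
At step 4: evicted page 4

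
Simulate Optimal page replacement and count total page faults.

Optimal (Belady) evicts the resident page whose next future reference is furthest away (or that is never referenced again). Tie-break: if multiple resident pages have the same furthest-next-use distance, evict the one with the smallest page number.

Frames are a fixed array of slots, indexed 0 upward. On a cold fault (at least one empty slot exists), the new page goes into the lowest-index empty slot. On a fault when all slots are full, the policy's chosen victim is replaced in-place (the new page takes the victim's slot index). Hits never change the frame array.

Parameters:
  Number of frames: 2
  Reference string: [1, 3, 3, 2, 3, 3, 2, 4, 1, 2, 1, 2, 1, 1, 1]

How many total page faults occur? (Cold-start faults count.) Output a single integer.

Answer: 5

Derivation:
Step 0: ref 1 → FAULT, frames=[1,-]
Step 1: ref 3 → FAULT, frames=[1,3]
Step 2: ref 3 → HIT, frames=[1,3]
Step 3: ref 2 → FAULT (evict 1), frames=[2,3]
Step 4: ref 3 → HIT, frames=[2,3]
Step 5: ref 3 → HIT, frames=[2,3]
Step 6: ref 2 → HIT, frames=[2,3]
Step 7: ref 4 → FAULT (evict 3), frames=[2,4]
Step 8: ref 1 → FAULT (evict 4), frames=[2,1]
Step 9: ref 2 → HIT, frames=[2,1]
Step 10: ref 1 → HIT, frames=[2,1]
Step 11: ref 2 → HIT, frames=[2,1]
Step 12: ref 1 → HIT, frames=[2,1]
Step 13: ref 1 → HIT, frames=[2,1]
Step 14: ref 1 → HIT, frames=[2,1]
Total faults: 5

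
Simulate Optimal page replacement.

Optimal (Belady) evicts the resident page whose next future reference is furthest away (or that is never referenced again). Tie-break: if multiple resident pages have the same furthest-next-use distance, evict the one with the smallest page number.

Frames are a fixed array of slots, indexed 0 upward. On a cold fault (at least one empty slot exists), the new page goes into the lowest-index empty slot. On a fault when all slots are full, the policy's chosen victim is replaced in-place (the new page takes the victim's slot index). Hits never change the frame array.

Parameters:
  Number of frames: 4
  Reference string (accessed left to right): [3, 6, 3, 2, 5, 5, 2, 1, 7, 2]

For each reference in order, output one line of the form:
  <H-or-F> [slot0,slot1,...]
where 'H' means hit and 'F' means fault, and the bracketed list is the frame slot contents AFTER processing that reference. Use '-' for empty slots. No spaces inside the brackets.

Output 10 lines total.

F [3,-,-,-]
F [3,6,-,-]
H [3,6,-,-]
F [3,6,2,-]
F [3,6,2,5]
H [3,6,2,5]
H [3,6,2,5]
F [1,6,2,5]
F [7,6,2,5]
H [7,6,2,5]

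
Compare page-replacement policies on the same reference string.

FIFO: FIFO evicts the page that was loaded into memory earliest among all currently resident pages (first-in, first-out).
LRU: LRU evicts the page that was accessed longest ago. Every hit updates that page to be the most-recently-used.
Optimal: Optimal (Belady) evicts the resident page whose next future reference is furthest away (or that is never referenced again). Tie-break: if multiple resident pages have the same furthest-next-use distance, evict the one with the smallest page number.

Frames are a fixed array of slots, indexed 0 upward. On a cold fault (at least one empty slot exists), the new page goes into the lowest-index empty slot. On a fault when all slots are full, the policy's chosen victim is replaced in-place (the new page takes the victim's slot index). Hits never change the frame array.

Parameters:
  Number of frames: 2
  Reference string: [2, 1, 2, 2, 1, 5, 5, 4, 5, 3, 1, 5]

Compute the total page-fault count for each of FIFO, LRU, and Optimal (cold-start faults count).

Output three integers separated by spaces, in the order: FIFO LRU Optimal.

Answer: 7 7 6

Derivation:
--- FIFO ---
  step 0: ref 2 -> FAULT, frames=[2,-] (faults so far: 1)
  step 1: ref 1 -> FAULT, frames=[2,1] (faults so far: 2)
  step 2: ref 2 -> HIT, frames=[2,1] (faults so far: 2)
  step 3: ref 2 -> HIT, frames=[2,1] (faults so far: 2)
  step 4: ref 1 -> HIT, frames=[2,1] (faults so far: 2)
  step 5: ref 5 -> FAULT, evict 2, frames=[5,1] (faults so far: 3)
  step 6: ref 5 -> HIT, frames=[5,1] (faults so far: 3)
  step 7: ref 4 -> FAULT, evict 1, frames=[5,4] (faults so far: 4)
  step 8: ref 5 -> HIT, frames=[5,4] (faults so far: 4)
  step 9: ref 3 -> FAULT, evict 5, frames=[3,4] (faults so far: 5)
  step 10: ref 1 -> FAULT, evict 4, frames=[3,1] (faults so far: 6)
  step 11: ref 5 -> FAULT, evict 3, frames=[5,1] (faults so far: 7)
  FIFO total faults: 7
--- LRU ---
  step 0: ref 2 -> FAULT, frames=[2,-] (faults so far: 1)
  step 1: ref 1 -> FAULT, frames=[2,1] (faults so far: 2)
  step 2: ref 2 -> HIT, frames=[2,1] (faults so far: 2)
  step 3: ref 2 -> HIT, frames=[2,1] (faults so far: 2)
  step 4: ref 1 -> HIT, frames=[2,1] (faults so far: 2)
  step 5: ref 5 -> FAULT, evict 2, frames=[5,1] (faults so far: 3)
  step 6: ref 5 -> HIT, frames=[5,1] (faults so far: 3)
  step 7: ref 4 -> FAULT, evict 1, frames=[5,4] (faults so far: 4)
  step 8: ref 5 -> HIT, frames=[5,4] (faults so far: 4)
  step 9: ref 3 -> FAULT, evict 4, frames=[5,3] (faults so far: 5)
  step 10: ref 1 -> FAULT, evict 5, frames=[1,3] (faults so far: 6)
  step 11: ref 5 -> FAULT, evict 3, frames=[1,5] (faults so far: 7)
  LRU total faults: 7
--- Optimal ---
  step 0: ref 2 -> FAULT, frames=[2,-] (faults so far: 1)
  step 1: ref 1 -> FAULT, frames=[2,1] (faults so far: 2)
  step 2: ref 2 -> HIT, frames=[2,1] (faults so far: 2)
  step 3: ref 2 -> HIT, frames=[2,1] (faults so far: 2)
  step 4: ref 1 -> HIT, frames=[2,1] (faults so far: 2)
  step 5: ref 5 -> FAULT, evict 2, frames=[5,1] (faults so far: 3)
  step 6: ref 5 -> HIT, frames=[5,1] (faults so far: 3)
  step 7: ref 4 -> FAULT, evict 1, frames=[5,4] (faults so far: 4)
  step 8: ref 5 -> HIT, frames=[5,4] (faults so far: 4)
  step 9: ref 3 -> FAULT, evict 4, frames=[5,3] (faults so far: 5)
  step 10: ref 1 -> FAULT, evict 3, frames=[5,1] (faults so far: 6)
  step 11: ref 5 -> HIT, frames=[5,1] (faults so far: 6)
  Optimal total faults: 6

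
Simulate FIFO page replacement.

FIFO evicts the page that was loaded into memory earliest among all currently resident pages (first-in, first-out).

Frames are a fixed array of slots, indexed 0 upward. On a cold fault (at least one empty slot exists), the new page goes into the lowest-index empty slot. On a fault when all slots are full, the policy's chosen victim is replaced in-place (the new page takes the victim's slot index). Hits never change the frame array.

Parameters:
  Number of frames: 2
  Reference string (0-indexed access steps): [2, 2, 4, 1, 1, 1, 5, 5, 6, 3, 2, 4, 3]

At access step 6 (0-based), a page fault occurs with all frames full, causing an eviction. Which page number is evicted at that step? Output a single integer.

Answer: 4

Derivation:
Step 0: ref 2 -> FAULT, frames=[2,-]
Step 1: ref 2 -> HIT, frames=[2,-]
Step 2: ref 4 -> FAULT, frames=[2,4]
Step 3: ref 1 -> FAULT, evict 2, frames=[1,4]
Step 4: ref 1 -> HIT, frames=[1,4]
Step 5: ref 1 -> HIT, frames=[1,4]
Step 6: ref 5 -> FAULT, evict 4, frames=[1,5]
At step 6: evicted page 4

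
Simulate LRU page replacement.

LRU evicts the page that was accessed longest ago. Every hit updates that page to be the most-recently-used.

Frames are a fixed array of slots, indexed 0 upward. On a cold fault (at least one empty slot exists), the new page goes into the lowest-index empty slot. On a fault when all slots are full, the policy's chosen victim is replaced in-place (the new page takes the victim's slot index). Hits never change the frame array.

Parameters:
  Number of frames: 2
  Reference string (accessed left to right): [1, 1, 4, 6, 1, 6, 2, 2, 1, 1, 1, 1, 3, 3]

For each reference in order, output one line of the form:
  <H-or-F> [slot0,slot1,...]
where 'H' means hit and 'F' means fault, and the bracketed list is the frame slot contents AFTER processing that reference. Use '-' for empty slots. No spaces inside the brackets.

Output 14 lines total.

F [1,-]
H [1,-]
F [1,4]
F [6,4]
F [6,1]
H [6,1]
F [6,2]
H [6,2]
F [1,2]
H [1,2]
H [1,2]
H [1,2]
F [1,3]
H [1,3]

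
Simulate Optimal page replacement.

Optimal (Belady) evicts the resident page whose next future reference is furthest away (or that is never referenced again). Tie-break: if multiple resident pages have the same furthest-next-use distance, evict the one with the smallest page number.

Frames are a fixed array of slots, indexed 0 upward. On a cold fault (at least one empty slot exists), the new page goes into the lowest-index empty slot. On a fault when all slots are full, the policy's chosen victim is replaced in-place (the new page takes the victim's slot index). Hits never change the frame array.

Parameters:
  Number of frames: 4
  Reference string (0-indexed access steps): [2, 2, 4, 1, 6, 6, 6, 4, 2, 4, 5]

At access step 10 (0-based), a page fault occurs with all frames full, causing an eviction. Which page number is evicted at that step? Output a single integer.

Answer: 1

Derivation:
Step 0: ref 2 -> FAULT, frames=[2,-,-,-]
Step 1: ref 2 -> HIT, frames=[2,-,-,-]
Step 2: ref 4 -> FAULT, frames=[2,4,-,-]
Step 3: ref 1 -> FAULT, frames=[2,4,1,-]
Step 4: ref 6 -> FAULT, frames=[2,4,1,6]
Step 5: ref 6 -> HIT, frames=[2,4,1,6]
Step 6: ref 6 -> HIT, frames=[2,4,1,6]
Step 7: ref 4 -> HIT, frames=[2,4,1,6]
Step 8: ref 2 -> HIT, frames=[2,4,1,6]
Step 9: ref 4 -> HIT, frames=[2,4,1,6]
Step 10: ref 5 -> FAULT, evict 1, frames=[2,4,5,6]
At step 10: evicted page 1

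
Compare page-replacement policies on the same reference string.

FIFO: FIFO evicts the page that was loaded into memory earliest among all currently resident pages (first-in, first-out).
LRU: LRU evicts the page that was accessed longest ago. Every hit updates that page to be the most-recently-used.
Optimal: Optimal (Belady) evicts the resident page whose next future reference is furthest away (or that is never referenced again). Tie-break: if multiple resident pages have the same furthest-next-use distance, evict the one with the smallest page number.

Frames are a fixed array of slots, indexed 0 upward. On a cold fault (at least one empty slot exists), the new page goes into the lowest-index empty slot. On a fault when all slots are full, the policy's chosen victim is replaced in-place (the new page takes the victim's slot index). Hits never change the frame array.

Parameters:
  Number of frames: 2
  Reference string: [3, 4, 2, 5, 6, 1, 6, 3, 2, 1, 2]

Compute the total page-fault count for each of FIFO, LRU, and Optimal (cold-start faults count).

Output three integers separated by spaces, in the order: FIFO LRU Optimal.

Answer: 9 9 8

Derivation:
--- FIFO ---
  step 0: ref 3 -> FAULT, frames=[3,-] (faults so far: 1)
  step 1: ref 4 -> FAULT, frames=[3,4] (faults so far: 2)
  step 2: ref 2 -> FAULT, evict 3, frames=[2,4] (faults so far: 3)
  step 3: ref 5 -> FAULT, evict 4, frames=[2,5] (faults so far: 4)
  step 4: ref 6 -> FAULT, evict 2, frames=[6,5] (faults so far: 5)
  step 5: ref 1 -> FAULT, evict 5, frames=[6,1] (faults so far: 6)
  step 6: ref 6 -> HIT, frames=[6,1] (faults so far: 6)
  step 7: ref 3 -> FAULT, evict 6, frames=[3,1] (faults so far: 7)
  step 8: ref 2 -> FAULT, evict 1, frames=[3,2] (faults so far: 8)
  step 9: ref 1 -> FAULT, evict 3, frames=[1,2] (faults so far: 9)
  step 10: ref 2 -> HIT, frames=[1,2] (faults so far: 9)
  FIFO total faults: 9
--- LRU ---
  step 0: ref 3 -> FAULT, frames=[3,-] (faults so far: 1)
  step 1: ref 4 -> FAULT, frames=[3,4] (faults so far: 2)
  step 2: ref 2 -> FAULT, evict 3, frames=[2,4] (faults so far: 3)
  step 3: ref 5 -> FAULT, evict 4, frames=[2,5] (faults so far: 4)
  step 4: ref 6 -> FAULT, evict 2, frames=[6,5] (faults so far: 5)
  step 5: ref 1 -> FAULT, evict 5, frames=[6,1] (faults so far: 6)
  step 6: ref 6 -> HIT, frames=[6,1] (faults so far: 6)
  step 7: ref 3 -> FAULT, evict 1, frames=[6,3] (faults so far: 7)
  step 8: ref 2 -> FAULT, evict 6, frames=[2,3] (faults so far: 8)
  step 9: ref 1 -> FAULT, evict 3, frames=[2,1] (faults so far: 9)
  step 10: ref 2 -> HIT, frames=[2,1] (faults so far: 9)
  LRU total faults: 9
--- Optimal ---
  step 0: ref 3 -> FAULT, frames=[3,-] (faults so far: 1)
  step 1: ref 4 -> FAULT, frames=[3,4] (faults so far: 2)
  step 2: ref 2 -> FAULT, evict 4, frames=[3,2] (faults so far: 3)
  step 3: ref 5 -> FAULT, evict 2, frames=[3,5] (faults so far: 4)
  step 4: ref 6 -> FAULT, evict 5, frames=[3,6] (faults so far: 5)
  step 5: ref 1 -> FAULT, evict 3, frames=[1,6] (faults so far: 6)
  step 6: ref 6 -> HIT, frames=[1,6] (faults so far: 6)
  step 7: ref 3 -> FAULT, evict 6, frames=[1,3] (faults so far: 7)
  step 8: ref 2 -> FAULT, evict 3, frames=[1,2] (faults so far: 8)
  step 9: ref 1 -> HIT, frames=[1,2] (faults so far: 8)
  step 10: ref 2 -> HIT, frames=[1,2] (faults so far: 8)
  Optimal total faults: 8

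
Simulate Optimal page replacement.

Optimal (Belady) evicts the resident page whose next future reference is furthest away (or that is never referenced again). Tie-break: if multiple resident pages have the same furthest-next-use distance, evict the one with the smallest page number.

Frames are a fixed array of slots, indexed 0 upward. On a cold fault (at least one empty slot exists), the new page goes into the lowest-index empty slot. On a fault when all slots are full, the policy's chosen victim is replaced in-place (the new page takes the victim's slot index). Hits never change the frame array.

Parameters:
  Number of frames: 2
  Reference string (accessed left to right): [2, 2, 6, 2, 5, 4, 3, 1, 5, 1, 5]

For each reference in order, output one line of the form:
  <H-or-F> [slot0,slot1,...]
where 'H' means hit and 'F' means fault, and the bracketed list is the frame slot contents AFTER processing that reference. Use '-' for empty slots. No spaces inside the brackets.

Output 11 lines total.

F [2,-]
H [2,-]
F [2,6]
H [2,6]
F [5,6]
F [5,4]
F [5,3]
F [5,1]
H [5,1]
H [5,1]
H [5,1]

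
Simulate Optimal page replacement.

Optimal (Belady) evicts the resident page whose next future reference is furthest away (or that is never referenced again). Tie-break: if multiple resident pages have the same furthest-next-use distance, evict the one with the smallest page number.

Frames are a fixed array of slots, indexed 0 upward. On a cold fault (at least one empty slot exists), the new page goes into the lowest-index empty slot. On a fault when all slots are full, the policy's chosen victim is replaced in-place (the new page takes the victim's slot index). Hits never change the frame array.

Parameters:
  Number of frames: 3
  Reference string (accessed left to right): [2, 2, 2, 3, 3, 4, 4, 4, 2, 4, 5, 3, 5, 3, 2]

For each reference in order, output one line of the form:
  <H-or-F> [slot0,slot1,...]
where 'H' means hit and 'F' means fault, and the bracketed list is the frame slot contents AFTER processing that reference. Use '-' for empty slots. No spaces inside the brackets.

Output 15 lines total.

F [2,-,-]
H [2,-,-]
H [2,-,-]
F [2,3,-]
H [2,3,-]
F [2,3,4]
H [2,3,4]
H [2,3,4]
H [2,3,4]
H [2,3,4]
F [2,3,5]
H [2,3,5]
H [2,3,5]
H [2,3,5]
H [2,3,5]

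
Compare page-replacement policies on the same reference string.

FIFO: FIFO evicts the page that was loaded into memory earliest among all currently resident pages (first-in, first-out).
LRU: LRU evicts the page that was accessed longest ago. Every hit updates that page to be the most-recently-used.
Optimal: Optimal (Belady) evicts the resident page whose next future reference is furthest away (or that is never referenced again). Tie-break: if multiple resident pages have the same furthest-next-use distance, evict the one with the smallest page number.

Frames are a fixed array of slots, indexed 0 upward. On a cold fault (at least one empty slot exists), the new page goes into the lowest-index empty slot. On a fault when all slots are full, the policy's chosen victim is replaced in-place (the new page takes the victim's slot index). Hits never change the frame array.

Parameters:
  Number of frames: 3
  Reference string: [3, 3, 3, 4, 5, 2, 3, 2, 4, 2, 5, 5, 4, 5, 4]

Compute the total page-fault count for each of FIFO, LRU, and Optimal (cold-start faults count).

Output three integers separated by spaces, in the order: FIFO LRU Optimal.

Answer: 7 7 5

Derivation:
--- FIFO ---
  step 0: ref 3 -> FAULT, frames=[3,-,-] (faults so far: 1)
  step 1: ref 3 -> HIT, frames=[3,-,-] (faults so far: 1)
  step 2: ref 3 -> HIT, frames=[3,-,-] (faults so far: 1)
  step 3: ref 4 -> FAULT, frames=[3,4,-] (faults so far: 2)
  step 4: ref 5 -> FAULT, frames=[3,4,5] (faults so far: 3)
  step 5: ref 2 -> FAULT, evict 3, frames=[2,4,5] (faults so far: 4)
  step 6: ref 3 -> FAULT, evict 4, frames=[2,3,5] (faults so far: 5)
  step 7: ref 2 -> HIT, frames=[2,3,5] (faults so far: 5)
  step 8: ref 4 -> FAULT, evict 5, frames=[2,3,4] (faults so far: 6)
  step 9: ref 2 -> HIT, frames=[2,3,4] (faults so far: 6)
  step 10: ref 5 -> FAULT, evict 2, frames=[5,3,4] (faults so far: 7)
  step 11: ref 5 -> HIT, frames=[5,3,4] (faults so far: 7)
  step 12: ref 4 -> HIT, frames=[5,3,4] (faults so far: 7)
  step 13: ref 5 -> HIT, frames=[5,3,4] (faults so far: 7)
  step 14: ref 4 -> HIT, frames=[5,3,4] (faults so far: 7)
  FIFO total faults: 7
--- LRU ---
  step 0: ref 3 -> FAULT, frames=[3,-,-] (faults so far: 1)
  step 1: ref 3 -> HIT, frames=[3,-,-] (faults so far: 1)
  step 2: ref 3 -> HIT, frames=[3,-,-] (faults so far: 1)
  step 3: ref 4 -> FAULT, frames=[3,4,-] (faults so far: 2)
  step 4: ref 5 -> FAULT, frames=[3,4,5] (faults so far: 3)
  step 5: ref 2 -> FAULT, evict 3, frames=[2,4,5] (faults so far: 4)
  step 6: ref 3 -> FAULT, evict 4, frames=[2,3,5] (faults so far: 5)
  step 7: ref 2 -> HIT, frames=[2,3,5] (faults so far: 5)
  step 8: ref 4 -> FAULT, evict 5, frames=[2,3,4] (faults so far: 6)
  step 9: ref 2 -> HIT, frames=[2,3,4] (faults so far: 6)
  step 10: ref 5 -> FAULT, evict 3, frames=[2,5,4] (faults so far: 7)
  step 11: ref 5 -> HIT, frames=[2,5,4] (faults so far: 7)
  step 12: ref 4 -> HIT, frames=[2,5,4] (faults so far: 7)
  step 13: ref 5 -> HIT, frames=[2,5,4] (faults so far: 7)
  step 14: ref 4 -> HIT, frames=[2,5,4] (faults so far: 7)
  LRU total faults: 7
--- Optimal ---
  step 0: ref 3 -> FAULT, frames=[3,-,-] (faults so far: 1)
  step 1: ref 3 -> HIT, frames=[3,-,-] (faults so far: 1)
  step 2: ref 3 -> HIT, frames=[3,-,-] (faults so far: 1)
  step 3: ref 4 -> FAULT, frames=[3,4,-] (faults so far: 2)
  step 4: ref 5 -> FAULT, frames=[3,4,5] (faults so far: 3)
  step 5: ref 2 -> FAULT, evict 5, frames=[3,4,2] (faults so far: 4)
  step 6: ref 3 -> HIT, frames=[3,4,2] (faults so far: 4)
  step 7: ref 2 -> HIT, frames=[3,4,2] (faults so far: 4)
  step 8: ref 4 -> HIT, frames=[3,4,2] (faults so far: 4)
  step 9: ref 2 -> HIT, frames=[3,4,2] (faults so far: 4)
  step 10: ref 5 -> FAULT, evict 2, frames=[3,4,5] (faults so far: 5)
  step 11: ref 5 -> HIT, frames=[3,4,5] (faults so far: 5)
  step 12: ref 4 -> HIT, frames=[3,4,5] (faults so far: 5)
  step 13: ref 5 -> HIT, frames=[3,4,5] (faults so far: 5)
  step 14: ref 4 -> HIT, frames=[3,4,5] (faults so far: 5)
  Optimal total faults: 5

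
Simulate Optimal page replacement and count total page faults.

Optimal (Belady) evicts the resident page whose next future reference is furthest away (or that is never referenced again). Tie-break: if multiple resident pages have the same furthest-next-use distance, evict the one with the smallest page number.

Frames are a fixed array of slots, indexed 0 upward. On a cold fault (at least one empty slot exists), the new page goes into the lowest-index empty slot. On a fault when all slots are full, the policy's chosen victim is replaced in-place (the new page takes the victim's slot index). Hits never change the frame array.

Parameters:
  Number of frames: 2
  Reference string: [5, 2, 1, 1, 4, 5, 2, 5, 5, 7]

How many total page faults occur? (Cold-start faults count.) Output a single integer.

Answer: 6

Derivation:
Step 0: ref 5 → FAULT, frames=[5,-]
Step 1: ref 2 → FAULT, frames=[5,2]
Step 2: ref 1 → FAULT (evict 2), frames=[5,1]
Step 3: ref 1 → HIT, frames=[5,1]
Step 4: ref 4 → FAULT (evict 1), frames=[5,4]
Step 5: ref 5 → HIT, frames=[5,4]
Step 6: ref 2 → FAULT (evict 4), frames=[5,2]
Step 7: ref 5 → HIT, frames=[5,2]
Step 8: ref 5 → HIT, frames=[5,2]
Step 9: ref 7 → FAULT (evict 2), frames=[5,7]
Total faults: 6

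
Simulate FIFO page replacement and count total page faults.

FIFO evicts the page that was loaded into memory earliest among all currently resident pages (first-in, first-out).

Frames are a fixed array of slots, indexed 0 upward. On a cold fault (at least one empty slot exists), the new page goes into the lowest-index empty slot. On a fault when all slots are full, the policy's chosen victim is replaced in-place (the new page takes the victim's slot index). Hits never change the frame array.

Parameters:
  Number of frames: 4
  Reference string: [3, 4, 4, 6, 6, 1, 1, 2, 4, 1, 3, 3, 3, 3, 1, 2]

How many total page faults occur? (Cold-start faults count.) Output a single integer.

Step 0: ref 3 → FAULT, frames=[3,-,-,-]
Step 1: ref 4 → FAULT, frames=[3,4,-,-]
Step 2: ref 4 → HIT, frames=[3,4,-,-]
Step 3: ref 6 → FAULT, frames=[3,4,6,-]
Step 4: ref 6 → HIT, frames=[3,4,6,-]
Step 5: ref 1 → FAULT, frames=[3,4,6,1]
Step 6: ref 1 → HIT, frames=[3,4,6,1]
Step 7: ref 2 → FAULT (evict 3), frames=[2,4,6,1]
Step 8: ref 4 → HIT, frames=[2,4,6,1]
Step 9: ref 1 → HIT, frames=[2,4,6,1]
Step 10: ref 3 → FAULT (evict 4), frames=[2,3,6,1]
Step 11: ref 3 → HIT, frames=[2,3,6,1]
Step 12: ref 3 → HIT, frames=[2,3,6,1]
Step 13: ref 3 → HIT, frames=[2,3,6,1]
Step 14: ref 1 → HIT, frames=[2,3,6,1]
Step 15: ref 2 → HIT, frames=[2,3,6,1]
Total faults: 6

Answer: 6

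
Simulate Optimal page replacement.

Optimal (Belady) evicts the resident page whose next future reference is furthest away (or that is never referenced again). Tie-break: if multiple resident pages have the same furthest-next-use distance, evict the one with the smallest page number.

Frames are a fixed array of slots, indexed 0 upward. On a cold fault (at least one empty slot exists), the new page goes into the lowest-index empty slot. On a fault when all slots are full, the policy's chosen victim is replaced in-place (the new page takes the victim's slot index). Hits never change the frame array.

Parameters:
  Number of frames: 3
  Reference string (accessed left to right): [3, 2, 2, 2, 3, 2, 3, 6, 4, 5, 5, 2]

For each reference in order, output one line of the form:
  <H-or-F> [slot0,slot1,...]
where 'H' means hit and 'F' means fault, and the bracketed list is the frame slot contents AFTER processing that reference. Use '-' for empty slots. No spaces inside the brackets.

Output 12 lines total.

F [3,-,-]
F [3,2,-]
H [3,2,-]
H [3,2,-]
H [3,2,-]
H [3,2,-]
H [3,2,-]
F [3,2,6]
F [4,2,6]
F [5,2,6]
H [5,2,6]
H [5,2,6]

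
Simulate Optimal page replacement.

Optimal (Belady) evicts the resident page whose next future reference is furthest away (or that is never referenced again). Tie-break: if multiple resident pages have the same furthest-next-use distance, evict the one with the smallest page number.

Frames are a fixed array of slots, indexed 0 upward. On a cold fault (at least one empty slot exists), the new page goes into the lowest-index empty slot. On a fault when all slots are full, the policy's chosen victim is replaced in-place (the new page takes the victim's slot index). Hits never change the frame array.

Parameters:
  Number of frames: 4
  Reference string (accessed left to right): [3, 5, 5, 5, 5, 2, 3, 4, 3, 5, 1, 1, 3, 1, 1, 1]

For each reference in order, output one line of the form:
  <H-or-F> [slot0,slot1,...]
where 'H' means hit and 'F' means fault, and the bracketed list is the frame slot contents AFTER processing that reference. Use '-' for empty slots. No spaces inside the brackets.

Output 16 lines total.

F [3,-,-,-]
F [3,5,-,-]
H [3,5,-,-]
H [3,5,-,-]
H [3,5,-,-]
F [3,5,2,-]
H [3,5,2,-]
F [3,5,2,4]
H [3,5,2,4]
H [3,5,2,4]
F [3,5,1,4]
H [3,5,1,4]
H [3,5,1,4]
H [3,5,1,4]
H [3,5,1,4]
H [3,5,1,4]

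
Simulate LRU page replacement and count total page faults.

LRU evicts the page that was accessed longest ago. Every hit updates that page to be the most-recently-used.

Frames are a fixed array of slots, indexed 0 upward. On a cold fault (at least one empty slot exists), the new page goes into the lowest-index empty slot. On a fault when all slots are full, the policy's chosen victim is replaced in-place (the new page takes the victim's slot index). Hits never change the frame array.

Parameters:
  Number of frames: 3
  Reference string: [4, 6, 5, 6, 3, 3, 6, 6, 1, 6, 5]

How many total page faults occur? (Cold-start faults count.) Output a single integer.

Step 0: ref 4 → FAULT, frames=[4,-,-]
Step 1: ref 6 → FAULT, frames=[4,6,-]
Step 2: ref 5 → FAULT, frames=[4,6,5]
Step 3: ref 6 → HIT, frames=[4,6,5]
Step 4: ref 3 → FAULT (evict 4), frames=[3,6,5]
Step 5: ref 3 → HIT, frames=[3,6,5]
Step 6: ref 6 → HIT, frames=[3,6,5]
Step 7: ref 6 → HIT, frames=[3,6,5]
Step 8: ref 1 → FAULT (evict 5), frames=[3,6,1]
Step 9: ref 6 → HIT, frames=[3,6,1]
Step 10: ref 5 → FAULT (evict 3), frames=[5,6,1]
Total faults: 6

Answer: 6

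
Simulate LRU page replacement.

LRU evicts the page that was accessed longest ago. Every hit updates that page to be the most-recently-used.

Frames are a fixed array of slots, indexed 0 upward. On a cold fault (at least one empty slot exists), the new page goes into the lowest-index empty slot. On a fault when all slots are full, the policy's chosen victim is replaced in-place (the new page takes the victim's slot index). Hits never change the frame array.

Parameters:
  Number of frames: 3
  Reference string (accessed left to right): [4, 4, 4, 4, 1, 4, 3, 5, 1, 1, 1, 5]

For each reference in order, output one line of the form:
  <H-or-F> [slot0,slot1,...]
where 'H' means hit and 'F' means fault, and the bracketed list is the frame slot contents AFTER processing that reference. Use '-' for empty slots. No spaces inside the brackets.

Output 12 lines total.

F [4,-,-]
H [4,-,-]
H [4,-,-]
H [4,-,-]
F [4,1,-]
H [4,1,-]
F [4,1,3]
F [4,5,3]
F [1,5,3]
H [1,5,3]
H [1,5,3]
H [1,5,3]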